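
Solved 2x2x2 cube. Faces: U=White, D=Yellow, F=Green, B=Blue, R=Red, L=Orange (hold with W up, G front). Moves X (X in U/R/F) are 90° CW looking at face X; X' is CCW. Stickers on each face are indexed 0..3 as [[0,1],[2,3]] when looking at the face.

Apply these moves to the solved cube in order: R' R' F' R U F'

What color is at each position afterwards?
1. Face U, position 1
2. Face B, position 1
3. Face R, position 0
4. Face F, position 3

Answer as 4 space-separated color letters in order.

After move 1 (R'): R=RRRR U=WBWB F=GWGW D=YGYG B=YBYB
After move 2 (R'): R=RRRR U=WYWY F=GBGB D=YWYW B=GBGB
After move 3 (F'): F=BBGG U=WYRR R=WRYR D=OOYW L=OYOW
After move 4 (R): R=YWRR U=WBRG F=BOGW D=OGYG B=RBYB
After move 5 (U): U=RWGB F=YWGW R=RBRR B=OYYB L=BOOW
After move 6 (F'): F=WWYG U=RWRR R=GBOR D=OWYG L=BBOG
Query 1: U[1] = W
Query 2: B[1] = Y
Query 3: R[0] = G
Query 4: F[3] = G

Answer: W Y G G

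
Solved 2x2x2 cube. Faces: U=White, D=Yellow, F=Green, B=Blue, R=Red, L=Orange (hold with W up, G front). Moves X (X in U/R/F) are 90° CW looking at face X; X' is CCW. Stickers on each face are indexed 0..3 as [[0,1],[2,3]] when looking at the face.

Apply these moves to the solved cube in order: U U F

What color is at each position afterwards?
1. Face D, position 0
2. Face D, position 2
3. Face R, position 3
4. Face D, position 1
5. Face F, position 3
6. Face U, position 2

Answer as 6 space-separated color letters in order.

After move 1 (U): U=WWWW F=RRGG R=BBRR B=OOBB L=GGOO
After move 2 (U): U=WWWW F=BBGG R=OORR B=GGBB L=RROO
After move 3 (F): F=GBGB U=WWOR R=WOWR D=ROYY L=RYOY
Query 1: D[0] = R
Query 2: D[2] = Y
Query 3: R[3] = R
Query 4: D[1] = O
Query 5: F[3] = B
Query 6: U[2] = O

Answer: R Y R O B O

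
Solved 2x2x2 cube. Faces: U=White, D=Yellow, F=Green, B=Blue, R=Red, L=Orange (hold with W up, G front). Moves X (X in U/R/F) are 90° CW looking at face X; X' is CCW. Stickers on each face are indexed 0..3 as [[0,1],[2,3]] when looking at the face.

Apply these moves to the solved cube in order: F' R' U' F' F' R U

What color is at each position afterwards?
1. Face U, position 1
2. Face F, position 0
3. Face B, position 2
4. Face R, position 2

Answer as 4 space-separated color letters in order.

After move 1 (F'): F=GGGG U=WWRR R=YRYR D=OOYY L=OWOW
After move 2 (R'): R=RRYY U=WBRB F=GWGR D=OGYG B=YBOB
After move 3 (U'): U=BBWR F=OWGR R=GWYY B=RROB L=YBOW
After move 4 (F'): F=WROG U=BBGY R=GWOY D=BWYG L=YROW
After move 5 (F'): F=RGWO U=BBGO R=WWBY D=RWYG L=YYOG
After move 6 (R): R=BWYW U=BGGO F=RWWG D=ROYR B=ORBB
After move 7 (U): U=GBOG F=BWWG R=ORYW B=YYBB L=RWOG
Query 1: U[1] = B
Query 2: F[0] = B
Query 3: B[2] = B
Query 4: R[2] = Y

Answer: B B B Y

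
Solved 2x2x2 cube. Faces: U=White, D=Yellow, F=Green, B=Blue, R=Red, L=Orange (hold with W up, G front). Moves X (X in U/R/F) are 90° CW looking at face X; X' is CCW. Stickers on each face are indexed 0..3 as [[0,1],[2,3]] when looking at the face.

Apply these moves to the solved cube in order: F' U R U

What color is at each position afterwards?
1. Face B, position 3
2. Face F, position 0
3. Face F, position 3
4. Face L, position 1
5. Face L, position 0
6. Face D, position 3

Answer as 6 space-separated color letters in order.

Answer: B Y Y O Y O

Derivation:
After move 1 (F'): F=GGGG U=WWRR R=YRYR D=OOYY L=OWOW
After move 2 (U): U=RWRW F=YRGG R=BBYR B=OWBB L=GGOW
After move 3 (R): R=YBRB U=RRRG F=YOGY D=OBYO B=WWWB
After move 4 (U): U=RRGR F=YBGY R=WWRB B=GGWB L=YOOW
Query 1: B[3] = B
Query 2: F[0] = Y
Query 3: F[3] = Y
Query 4: L[1] = O
Query 5: L[0] = Y
Query 6: D[3] = O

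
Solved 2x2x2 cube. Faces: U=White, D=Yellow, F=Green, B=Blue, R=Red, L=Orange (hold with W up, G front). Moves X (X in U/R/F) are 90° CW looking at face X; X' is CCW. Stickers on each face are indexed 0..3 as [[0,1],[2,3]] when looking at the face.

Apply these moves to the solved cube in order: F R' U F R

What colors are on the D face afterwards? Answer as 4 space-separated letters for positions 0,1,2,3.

After move 1 (F): F=GGGG U=WWOO R=WRWR D=RRYY L=OYOY
After move 2 (R'): R=RRWW U=WBOB F=GWGO D=RGYG B=YBRB
After move 3 (U): U=OWBB F=RRGO R=YBWW B=OYRB L=GWOY
After move 4 (F): F=GROR U=OWYW R=BBBW D=WYYG L=GROG
After move 5 (R): R=BBWB U=ORYR F=GYOG D=WRYO B=WYWB
Query: D face = WRYO

Answer: W R Y O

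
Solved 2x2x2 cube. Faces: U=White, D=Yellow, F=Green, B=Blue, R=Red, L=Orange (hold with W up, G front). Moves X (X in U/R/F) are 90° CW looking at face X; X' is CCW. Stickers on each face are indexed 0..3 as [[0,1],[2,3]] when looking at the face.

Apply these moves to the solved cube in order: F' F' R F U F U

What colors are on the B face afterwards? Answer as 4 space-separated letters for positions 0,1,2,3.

Answer: G R W B

Derivation:
After move 1 (F'): F=GGGG U=WWRR R=YRYR D=OOYY L=OWOW
After move 2 (F'): F=GGGG U=WWYY R=OROR D=WWYY L=OROR
After move 3 (R): R=OORR U=WGYG F=GWGY D=WBYB B=YBWB
After move 4 (F): F=GGYW U=WGRR R=YOGR D=ROYB L=OWOB
After move 5 (U): U=RWRG F=YOYW R=YBGR B=OWWB L=GGOB
After move 6 (F): F=YYWO U=RWBG R=RBGR D=GYYB L=GROO
After move 7 (U): U=BRGW F=RBWO R=OWGR B=GRWB L=YYOO
Query: B face = GRWB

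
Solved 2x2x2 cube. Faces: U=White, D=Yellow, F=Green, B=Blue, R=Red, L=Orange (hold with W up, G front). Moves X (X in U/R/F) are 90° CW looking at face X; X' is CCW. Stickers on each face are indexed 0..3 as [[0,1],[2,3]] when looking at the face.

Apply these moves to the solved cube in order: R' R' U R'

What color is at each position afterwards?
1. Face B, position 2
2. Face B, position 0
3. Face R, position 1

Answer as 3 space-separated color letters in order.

After move 1 (R'): R=RRRR U=WBWB F=GWGW D=YGYG B=YBYB
After move 2 (R'): R=RRRR U=WYWY F=GBGB D=YWYW B=GBGB
After move 3 (U): U=WWYY F=RRGB R=GBRR B=OOGB L=GBOO
After move 4 (R'): R=BRGR U=WGYO F=RWGY D=YRYB B=WOWB
Query 1: B[2] = W
Query 2: B[0] = W
Query 3: R[1] = R

Answer: W W R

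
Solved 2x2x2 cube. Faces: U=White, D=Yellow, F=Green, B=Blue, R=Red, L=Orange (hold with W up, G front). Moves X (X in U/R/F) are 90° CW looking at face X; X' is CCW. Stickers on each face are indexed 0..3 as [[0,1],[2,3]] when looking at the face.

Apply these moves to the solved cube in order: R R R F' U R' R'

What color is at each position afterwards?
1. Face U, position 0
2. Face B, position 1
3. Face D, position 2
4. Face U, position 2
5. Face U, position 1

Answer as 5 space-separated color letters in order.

After move 1 (R): R=RRRR U=WGWG F=GYGY D=YBYB B=WBWB
After move 2 (R): R=RRRR U=WYWY F=GBGB D=YWYW B=GBGB
After move 3 (R): R=RRRR U=WBWB F=GWGW D=YGYG B=YBYB
After move 4 (F'): F=WWGG U=WBRR R=GRYR D=OOYG L=OBOW
After move 5 (U): U=RWRB F=GRGG R=YBYR B=OBYB L=WWOW
After move 6 (R'): R=BRYY U=RYRO F=GWGB D=ORYG B=GBOB
After move 7 (R'): R=RYBY U=RORG F=GYGO D=OWYB B=GBRB
Query 1: U[0] = R
Query 2: B[1] = B
Query 3: D[2] = Y
Query 4: U[2] = R
Query 5: U[1] = O

Answer: R B Y R O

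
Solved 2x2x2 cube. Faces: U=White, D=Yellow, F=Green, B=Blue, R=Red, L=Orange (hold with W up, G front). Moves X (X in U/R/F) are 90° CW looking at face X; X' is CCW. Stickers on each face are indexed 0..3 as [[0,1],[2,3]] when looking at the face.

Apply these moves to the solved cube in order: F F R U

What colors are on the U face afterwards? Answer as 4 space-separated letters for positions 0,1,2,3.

Answer: Y W G G

Derivation:
After move 1 (F): F=GGGG U=WWOO R=WRWR D=RRYY L=OYOY
After move 2 (F): F=GGGG U=WWYY R=OROR D=WWYY L=OROR
After move 3 (R): R=OORR U=WGYG F=GWGY D=WBYB B=YBWB
After move 4 (U): U=YWGG F=OOGY R=YBRR B=ORWB L=GWOR
Query: U face = YWGG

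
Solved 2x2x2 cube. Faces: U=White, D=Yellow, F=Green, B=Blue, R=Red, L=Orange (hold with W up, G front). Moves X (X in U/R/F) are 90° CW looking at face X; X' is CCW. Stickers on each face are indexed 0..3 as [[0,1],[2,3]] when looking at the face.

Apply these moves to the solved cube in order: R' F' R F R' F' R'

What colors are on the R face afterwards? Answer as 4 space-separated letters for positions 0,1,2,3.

After move 1 (R'): R=RRRR U=WBWB F=GWGW D=YGYG B=YBYB
After move 2 (F'): F=WWGG U=WBRR R=GRYR D=OOYG L=OBOW
After move 3 (R): R=YGRR U=WWRG F=WOGG D=OYYY B=RBBB
After move 4 (F): F=GWGO U=WWWB R=RGGR D=RYYY L=OOOY
After move 5 (R'): R=GRRG U=WBWR F=GWGB D=RWYO B=YBYB
After move 6 (F'): F=WBGG U=WBGR R=WRRG D=OYYO L=OROW
After move 7 (R'): R=RGWR U=WYGY F=WBGR D=OBYG B=OBYB
Query: R face = RGWR

Answer: R G W R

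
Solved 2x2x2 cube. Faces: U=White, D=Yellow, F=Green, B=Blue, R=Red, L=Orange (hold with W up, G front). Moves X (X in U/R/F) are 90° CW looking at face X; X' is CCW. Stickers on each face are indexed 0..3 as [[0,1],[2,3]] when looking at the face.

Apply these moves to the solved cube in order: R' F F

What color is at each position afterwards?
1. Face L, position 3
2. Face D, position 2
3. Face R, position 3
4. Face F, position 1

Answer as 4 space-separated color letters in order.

Answer: R Y R G

Derivation:
After move 1 (R'): R=RRRR U=WBWB F=GWGW D=YGYG B=YBYB
After move 2 (F): F=GGWW U=WBOO R=WRBR D=RRYG L=OYOG
After move 3 (F): F=WGWG U=WBGY R=OROR D=BWYG L=OROR
Query 1: L[3] = R
Query 2: D[2] = Y
Query 3: R[3] = R
Query 4: F[1] = G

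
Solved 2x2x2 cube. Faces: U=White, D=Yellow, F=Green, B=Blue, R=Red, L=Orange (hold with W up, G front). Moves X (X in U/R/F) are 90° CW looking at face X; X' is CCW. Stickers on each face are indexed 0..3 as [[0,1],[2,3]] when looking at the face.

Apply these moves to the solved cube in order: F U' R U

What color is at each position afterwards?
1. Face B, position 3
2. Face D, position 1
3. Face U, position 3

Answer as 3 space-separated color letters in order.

After move 1 (F): F=GGGG U=WWOO R=WRWR D=RRYY L=OYOY
After move 2 (U'): U=WOWO F=OYGG R=GGWR B=WRBB L=BBOY
After move 3 (R): R=WGRG U=WYWG F=ORGY D=RBYW B=OROB
After move 4 (U): U=WWGY F=WGGY R=ORRG B=BBOB L=OROY
Query 1: B[3] = B
Query 2: D[1] = B
Query 3: U[3] = Y

Answer: B B Y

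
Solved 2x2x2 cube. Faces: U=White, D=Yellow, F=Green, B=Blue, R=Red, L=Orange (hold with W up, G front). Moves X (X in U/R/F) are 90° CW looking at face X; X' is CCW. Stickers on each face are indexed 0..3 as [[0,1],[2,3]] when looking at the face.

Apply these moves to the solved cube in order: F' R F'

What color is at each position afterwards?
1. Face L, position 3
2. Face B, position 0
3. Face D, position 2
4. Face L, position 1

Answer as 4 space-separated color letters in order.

After move 1 (F'): F=GGGG U=WWRR R=YRYR D=OOYY L=OWOW
After move 2 (R): R=YYRR U=WGRG F=GOGY D=OBYB B=RBWB
After move 3 (F'): F=OYGG U=WGYR R=BYOR D=WWYB L=OGOR
Query 1: L[3] = R
Query 2: B[0] = R
Query 3: D[2] = Y
Query 4: L[1] = G

Answer: R R Y G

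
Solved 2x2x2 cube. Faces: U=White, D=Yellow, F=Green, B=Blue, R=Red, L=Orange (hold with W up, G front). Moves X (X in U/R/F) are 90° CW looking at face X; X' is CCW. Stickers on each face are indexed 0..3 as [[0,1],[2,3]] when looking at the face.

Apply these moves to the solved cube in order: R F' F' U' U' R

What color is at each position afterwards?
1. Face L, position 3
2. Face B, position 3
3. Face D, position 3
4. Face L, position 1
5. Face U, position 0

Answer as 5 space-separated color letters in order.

After move 1 (R): R=RRRR U=WGWG F=GYGY D=YBYB B=WBWB
After move 2 (F'): F=YYGG U=WGRR R=BRYR D=OOYB L=OGOW
After move 3 (F'): F=YGYG U=WGBY R=OROR D=GWYB L=OROR
After move 4 (U'): U=GYWB F=ORYG R=YGOR B=ORWB L=WBOR
After move 5 (U'): U=YBGW F=WBYG R=OROR B=YGWB L=OROR
After move 6 (R): R=OORR U=YBGG F=WWYB D=GWYY B=WGBB
Query 1: L[3] = R
Query 2: B[3] = B
Query 3: D[3] = Y
Query 4: L[1] = R
Query 5: U[0] = Y

Answer: R B Y R Y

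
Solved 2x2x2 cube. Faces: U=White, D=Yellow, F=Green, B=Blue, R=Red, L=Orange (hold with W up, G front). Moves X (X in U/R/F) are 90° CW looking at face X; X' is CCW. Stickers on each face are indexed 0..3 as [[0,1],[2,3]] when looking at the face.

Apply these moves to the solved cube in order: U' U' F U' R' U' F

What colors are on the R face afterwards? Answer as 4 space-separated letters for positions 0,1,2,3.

Answer: W R W W

Derivation:
After move 1 (U'): U=WWWW F=OOGG R=GGRR B=RRBB L=BBOO
After move 2 (U'): U=WWWW F=BBGG R=OORR B=GGBB L=RROO
After move 3 (F): F=GBGB U=WWOR R=WOWR D=ROYY L=RYOY
After move 4 (U'): U=WRWO F=RYGB R=GBWR B=WOBB L=GGOY
After move 5 (R'): R=BRGW U=WBWW F=RRGO D=RYYB B=YOOB
After move 6 (U'): U=BWWW F=GGGO R=RRGW B=BROB L=YOOY
After move 7 (F): F=GGOG U=BWYO R=WRWW D=GRYB L=YROY
Query: R face = WRWW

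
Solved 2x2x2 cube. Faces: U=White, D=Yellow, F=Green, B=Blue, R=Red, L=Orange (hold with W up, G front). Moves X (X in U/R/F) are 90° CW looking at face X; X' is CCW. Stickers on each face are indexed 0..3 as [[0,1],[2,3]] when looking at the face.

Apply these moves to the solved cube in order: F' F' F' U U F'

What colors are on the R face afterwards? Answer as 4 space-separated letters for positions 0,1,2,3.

Answer: R Y R R

Derivation:
After move 1 (F'): F=GGGG U=WWRR R=YRYR D=OOYY L=OWOW
After move 2 (F'): F=GGGG U=WWYY R=OROR D=WWYY L=OROR
After move 3 (F'): F=GGGG U=WWOO R=WRWR D=RRYY L=OYOY
After move 4 (U): U=OWOW F=WRGG R=BBWR B=OYBB L=GGOY
After move 5 (U): U=OOWW F=BBGG R=OYWR B=GGBB L=WROY
After move 6 (F'): F=BGBG U=OOOW R=RYRR D=RYYY L=WWOW
Query: R face = RYRR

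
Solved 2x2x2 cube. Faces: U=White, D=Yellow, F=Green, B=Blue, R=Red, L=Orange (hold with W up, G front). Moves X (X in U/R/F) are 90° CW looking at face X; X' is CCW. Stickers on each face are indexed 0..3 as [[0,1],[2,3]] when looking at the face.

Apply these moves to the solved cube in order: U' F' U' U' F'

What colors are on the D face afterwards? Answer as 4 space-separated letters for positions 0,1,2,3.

Answer: G W Y Y

Derivation:
After move 1 (U'): U=WWWW F=OOGG R=GGRR B=RRBB L=BBOO
After move 2 (F'): F=OGOG U=WWGR R=YGYR D=BOYY L=BWOW
After move 3 (U'): U=WRWG F=BWOG R=OGYR B=YGBB L=RROW
After move 4 (U'): U=RGWW F=RROG R=BWYR B=OGBB L=YGOW
After move 5 (F'): F=RGRO U=RGBY R=OWBR D=GWYY L=YWOW
Query: D face = GWYY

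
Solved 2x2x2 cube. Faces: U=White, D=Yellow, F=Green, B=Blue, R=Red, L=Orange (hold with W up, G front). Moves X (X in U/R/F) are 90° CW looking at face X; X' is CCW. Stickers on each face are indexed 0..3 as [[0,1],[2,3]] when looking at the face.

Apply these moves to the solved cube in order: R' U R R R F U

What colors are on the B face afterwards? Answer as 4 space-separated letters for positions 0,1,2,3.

Answer: G Y G B

Derivation:
After move 1 (R'): R=RRRR U=WBWB F=GWGW D=YGYG B=YBYB
After move 2 (U): U=WWBB F=RRGW R=YBRR B=OOYB L=GWOO
After move 3 (R): R=RYRB U=WRBW F=RGGG D=YYYO B=BOWB
After move 4 (R): R=RRBY U=WGBG F=RYGO D=YWYB B=WORB
After move 5 (R): R=BRYR U=WYBO F=RWGB D=YRYW B=GOGB
After move 6 (F): F=GRBW U=WYOW R=BROR D=YBYW L=GYOR
After move 7 (U): U=OWWY F=BRBW R=GOOR B=GYGB L=GROR
Query: B face = GYGB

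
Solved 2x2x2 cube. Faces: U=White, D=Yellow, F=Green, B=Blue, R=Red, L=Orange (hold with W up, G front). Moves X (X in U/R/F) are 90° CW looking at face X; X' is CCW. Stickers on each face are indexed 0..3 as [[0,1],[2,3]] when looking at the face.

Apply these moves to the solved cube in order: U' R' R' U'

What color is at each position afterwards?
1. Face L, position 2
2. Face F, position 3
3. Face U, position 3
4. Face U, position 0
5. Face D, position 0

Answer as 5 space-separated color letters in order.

Answer: O R W Y Y

Derivation:
After move 1 (U'): U=WWWW F=OOGG R=GGRR B=RRBB L=BBOO
After move 2 (R'): R=GRGR U=WBWR F=OWGW D=YOYG B=YRYB
After move 3 (R'): R=RRGG U=WYWY F=OBGR D=YWYW B=GROB
After move 4 (U'): U=YYWW F=BBGR R=OBGG B=RROB L=GROO
Query 1: L[2] = O
Query 2: F[3] = R
Query 3: U[3] = W
Query 4: U[0] = Y
Query 5: D[0] = Y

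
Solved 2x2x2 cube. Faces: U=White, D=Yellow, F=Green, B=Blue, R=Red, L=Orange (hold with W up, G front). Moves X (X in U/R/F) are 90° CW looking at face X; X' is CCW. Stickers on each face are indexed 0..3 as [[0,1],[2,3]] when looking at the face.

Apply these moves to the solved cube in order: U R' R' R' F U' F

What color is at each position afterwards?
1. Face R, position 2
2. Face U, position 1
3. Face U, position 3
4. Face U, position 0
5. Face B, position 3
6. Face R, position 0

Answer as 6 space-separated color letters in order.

Answer: O G O R B W

Derivation:
After move 1 (U): U=WWWW F=RRGG R=BBRR B=OOBB L=GGOO
After move 2 (R'): R=BRBR U=WBWO F=RWGW D=YRYG B=YOYB
After move 3 (R'): R=RRBB U=WYWY F=RBGO D=YWYW B=GORB
After move 4 (R'): R=RBRB U=WRWG F=RYGY D=YBYO B=WOWB
After move 5 (F): F=GRYY U=WROG R=WBGB D=RRYO L=GYOB
After move 6 (U'): U=RGWO F=GYYY R=GRGB B=WBWB L=WOOB
After move 7 (F): F=YGYY U=RGBO R=WROB D=GGYO L=WROR
Query 1: R[2] = O
Query 2: U[1] = G
Query 3: U[3] = O
Query 4: U[0] = R
Query 5: B[3] = B
Query 6: R[0] = W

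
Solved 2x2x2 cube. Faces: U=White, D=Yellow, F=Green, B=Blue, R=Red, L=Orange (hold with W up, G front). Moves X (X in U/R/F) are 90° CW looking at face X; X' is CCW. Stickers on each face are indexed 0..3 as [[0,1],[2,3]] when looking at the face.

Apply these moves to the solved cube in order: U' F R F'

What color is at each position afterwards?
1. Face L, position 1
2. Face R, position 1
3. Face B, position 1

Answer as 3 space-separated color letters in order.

Answer: O W R

Derivation:
After move 1 (U'): U=WWWW F=OOGG R=GGRR B=RRBB L=BBOO
After move 2 (F): F=GOGO U=WWOB R=WGWR D=RGYY L=BYOY
After move 3 (R): R=WWRG U=WOOO F=GGGY D=RBYR B=BRWB
After move 4 (F'): F=GYGG U=WOWR R=BWRG D=YYYR L=BOOO
Query 1: L[1] = O
Query 2: R[1] = W
Query 3: B[1] = R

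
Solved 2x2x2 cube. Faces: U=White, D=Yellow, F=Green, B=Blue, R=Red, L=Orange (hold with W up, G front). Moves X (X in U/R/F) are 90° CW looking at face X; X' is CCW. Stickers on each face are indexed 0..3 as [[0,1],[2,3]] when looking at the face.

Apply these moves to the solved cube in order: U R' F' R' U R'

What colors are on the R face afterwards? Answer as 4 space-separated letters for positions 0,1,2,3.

Answer: O Y G R

Derivation:
After move 1 (U): U=WWWW F=RRGG R=BBRR B=OOBB L=GGOO
After move 2 (R'): R=BRBR U=WBWO F=RWGW D=YRYG B=YOYB
After move 3 (F'): F=WWRG U=WBBB R=RRYR D=GOYG L=GOOW
After move 4 (R'): R=RRRY U=WYBY F=WBRB D=GWYG B=GOOB
After move 5 (U): U=BWYY F=RRRB R=GORY B=GOOB L=WBOW
After move 6 (R'): R=OYGR U=BOYG F=RWRY D=GRYB B=GOWB
Query: R face = OYGR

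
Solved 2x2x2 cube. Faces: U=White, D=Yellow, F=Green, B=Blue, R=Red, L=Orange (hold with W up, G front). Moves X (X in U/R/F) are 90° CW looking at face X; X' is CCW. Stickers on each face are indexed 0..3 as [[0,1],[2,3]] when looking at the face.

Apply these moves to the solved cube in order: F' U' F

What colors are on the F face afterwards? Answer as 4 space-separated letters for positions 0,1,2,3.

Answer: G O G W

Derivation:
After move 1 (F'): F=GGGG U=WWRR R=YRYR D=OOYY L=OWOW
After move 2 (U'): U=WRWR F=OWGG R=GGYR B=YRBB L=BBOW
After move 3 (F): F=GOGW U=WRWB R=WGRR D=YGYY L=BOOO
Query: F face = GOGW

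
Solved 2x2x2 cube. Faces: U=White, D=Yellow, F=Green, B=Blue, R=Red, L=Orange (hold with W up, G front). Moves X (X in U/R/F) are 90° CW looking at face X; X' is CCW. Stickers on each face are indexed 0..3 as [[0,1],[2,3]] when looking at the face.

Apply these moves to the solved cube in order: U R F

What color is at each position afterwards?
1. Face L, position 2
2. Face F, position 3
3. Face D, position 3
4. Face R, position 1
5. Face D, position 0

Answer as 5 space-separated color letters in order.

After move 1 (U): U=WWWW F=RRGG R=BBRR B=OOBB L=GGOO
After move 2 (R): R=RBRB U=WRWG F=RYGY D=YBYO B=WOWB
After move 3 (F): F=GRYY U=WROG R=WBGB D=RRYO L=GYOB
Query 1: L[2] = O
Query 2: F[3] = Y
Query 3: D[3] = O
Query 4: R[1] = B
Query 5: D[0] = R

Answer: O Y O B R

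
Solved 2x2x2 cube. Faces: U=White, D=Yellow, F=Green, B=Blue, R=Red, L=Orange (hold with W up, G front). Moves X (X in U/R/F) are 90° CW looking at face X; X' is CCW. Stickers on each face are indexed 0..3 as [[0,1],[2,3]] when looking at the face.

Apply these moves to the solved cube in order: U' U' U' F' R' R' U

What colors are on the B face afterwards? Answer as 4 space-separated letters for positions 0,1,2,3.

Answer: G W G B

Derivation:
After move 1 (U'): U=WWWW F=OOGG R=GGRR B=RRBB L=BBOO
After move 2 (U'): U=WWWW F=BBGG R=OORR B=GGBB L=RROO
After move 3 (U'): U=WWWW F=RRGG R=BBRR B=OOBB L=GGOO
After move 4 (F'): F=RGRG U=WWBR R=YBYR D=GOYY L=GWOW
After move 5 (R'): R=BRYY U=WBBO F=RWRR D=GGYG B=YOOB
After move 6 (R'): R=RYBY U=WOBY F=RBRO D=GWYR B=GOGB
After move 7 (U): U=BWYO F=RYRO R=GOBY B=GWGB L=RBOW
Query: B face = GWGB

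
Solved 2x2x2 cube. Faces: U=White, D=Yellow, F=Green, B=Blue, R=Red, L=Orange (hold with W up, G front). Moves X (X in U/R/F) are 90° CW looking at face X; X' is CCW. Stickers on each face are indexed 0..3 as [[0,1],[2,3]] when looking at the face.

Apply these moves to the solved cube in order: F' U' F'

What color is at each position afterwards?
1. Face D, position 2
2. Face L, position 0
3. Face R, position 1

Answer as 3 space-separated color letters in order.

Answer: Y B G

Derivation:
After move 1 (F'): F=GGGG U=WWRR R=YRYR D=OOYY L=OWOW
After move 2 (U'): U=WRWR F=OWGG R=GGYR B=YRBB L=BBOW
After move 3 (F'): F=WGOG U=WRGY R=OGOR D=BWYY L=BROW
Query 1: D[2] = Y
Query 2: L[0] = B
Query 3: R[1] = G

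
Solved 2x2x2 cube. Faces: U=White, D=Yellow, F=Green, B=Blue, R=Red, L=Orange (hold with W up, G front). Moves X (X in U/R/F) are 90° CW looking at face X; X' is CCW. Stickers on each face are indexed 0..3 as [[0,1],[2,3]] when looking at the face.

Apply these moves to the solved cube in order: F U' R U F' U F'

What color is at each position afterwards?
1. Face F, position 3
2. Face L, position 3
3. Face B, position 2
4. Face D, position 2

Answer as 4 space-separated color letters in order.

After move 1 (F): F=GGGG U=WWOO R=WRWR D=RRYY L=OYOY
After move 2 (U'): U=WOWO F=OYGG R=GGWR B=WRBB L=BBOY
After move 3 (R): R=WGRG U=WYWG F=ORGY D=RBYW B=OROB
After move 4 (U): U=WWGY F=WGGY R=ORRG B=BBOB L=OROY
After move 5 (F'): F=GYWG U=WWOR R=BRRG D=RYYW L=OYOG
After move 6 (U): U=OWRW F=BRWG R=BBRG B=OYOB L=GYOG
After move 7 (F'): F=RGBW U=OWBR R=YBRG D=YGYW L=GWOR
Query 1: F[3] = W
Query 2: L[3] = R
Query 3: B[2] = O
Query 4: D[2] = Y

Answer: W R O Y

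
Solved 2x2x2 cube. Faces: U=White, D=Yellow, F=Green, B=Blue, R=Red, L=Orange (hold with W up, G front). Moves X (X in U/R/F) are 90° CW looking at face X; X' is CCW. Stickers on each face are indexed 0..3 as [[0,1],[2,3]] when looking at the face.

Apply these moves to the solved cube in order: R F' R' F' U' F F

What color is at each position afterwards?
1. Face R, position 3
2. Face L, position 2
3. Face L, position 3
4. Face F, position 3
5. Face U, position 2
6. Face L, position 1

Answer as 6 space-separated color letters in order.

After move 1 (R): R=RRRR U=WGWG F=GYGY D=YBYB B=WBWB
After move 2 (F'): F=YYGG U=WGRR R=BRYR D=OOYB L=OGOW
After move 3 (R'): R=RRBY U=WWRW F=YGGR D=OYYG B=BBOB
After move 4 (F'): F=GRYG U=WWRB R=YROY D=GWYG L=OWOR
After move 5 (U'): U=WBWR F=OWYG R=GROY B=YROB L=BBOR
After move 6 (F): F=YOGW U=WBRB R=WRRY D=OGYG L=BGOW
After move 7 (F): F=GYWO U=WBWG R=RRBY D=RWYG L=BOOG
Query 1: R[3] = Y
Query 2: L[2] = O
Query 3: L[3] = G
Query 4: F[3] = O
Query 5: U[2] = W
Query 6: L[1] = O

Answer: Y O G O W O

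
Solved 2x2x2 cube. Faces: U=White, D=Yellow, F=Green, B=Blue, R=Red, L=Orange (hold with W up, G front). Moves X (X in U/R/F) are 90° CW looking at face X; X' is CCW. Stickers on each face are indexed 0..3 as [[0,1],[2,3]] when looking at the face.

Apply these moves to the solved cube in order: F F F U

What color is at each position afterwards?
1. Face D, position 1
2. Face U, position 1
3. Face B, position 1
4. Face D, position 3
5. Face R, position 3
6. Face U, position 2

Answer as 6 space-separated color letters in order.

Answer: O W W Y R R

Derivation:
After move 1 (F): F=GGGG U=WWOO R=WRWR D=RRYY L=OYOY
After move 2 (F): F=GGGG U=WWYY R=OROR D=WWYY L=OROR
After move 3 (F): F=GGGG U=WWRR R=YRYR D=OOYY L=OWOW
After move 4 (U): U=RWRW F=YRGG R=BBYR B=OWBB L=GGOW
Query 1: D[1] = O
Query 2: U[1] = W
Query 3: B[1] = W
Query 4: D[3] = Y
Query 5: R[3] = R
Query 6: U[2] = R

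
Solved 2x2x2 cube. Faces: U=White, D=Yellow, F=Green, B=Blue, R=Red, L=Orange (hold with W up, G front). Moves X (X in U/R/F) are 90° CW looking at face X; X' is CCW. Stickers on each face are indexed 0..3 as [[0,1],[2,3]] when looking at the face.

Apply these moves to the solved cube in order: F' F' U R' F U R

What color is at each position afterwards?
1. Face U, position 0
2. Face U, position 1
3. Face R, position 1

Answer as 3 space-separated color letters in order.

Answer: R R Y

Derivation:
After move 1 (F'): F=GGGG U=WWRR R=YRYR D=OOYY L=OWOW
After move 2 (F'): F=GGGG U=WWYY R=OROR D=WWYY L=OROR
After move 3 (U): U=YWYW F=ORGG R=BBOR B=ORBB L=GGOR
After move 4 (R'): R=BRBO U=YBYO F=OWGW D=WRYG B=YRWB
After move 5 (F): F=GOWW U=YBRG R=YROO D=BBYG L=GWOR
After move 6 (U): U=RYGB F=YRWW R=YROO B=GWWB L=GOOR
After move 7 (R): R=OYOR U=RRGW F=YBWG D=BWYG B=BWYB
Query 1: U[0] = R
Query 2: U[1] = R
Query 3: R[1] = Y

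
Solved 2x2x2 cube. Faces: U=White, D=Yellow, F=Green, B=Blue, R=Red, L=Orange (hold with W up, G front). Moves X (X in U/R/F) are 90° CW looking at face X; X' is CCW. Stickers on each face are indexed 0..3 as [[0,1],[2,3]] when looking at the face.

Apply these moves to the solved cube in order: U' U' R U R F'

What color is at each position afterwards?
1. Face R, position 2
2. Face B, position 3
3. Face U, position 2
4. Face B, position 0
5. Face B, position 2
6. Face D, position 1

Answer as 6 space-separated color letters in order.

After move 1 (U'): U=WWWW F=OOGG R=GGRR B=RRBB L=BBOO
After move 2 (U'): U=WWWW F=BBGG R=OORR B=GGBB L=RROO
After move 3 (R): R=RORO U=WBWG F=BYGY D=YBYG B=WGWB
After move 4 (U): U=WWGB F=ROGY R=WGRO B=RRWB L=BYOO
After move 5 (R): R=RWOG U=WOGY F=RBGG D=YWYR B=BRWB
After move 6 (F'): F=BGRG U=WORO R=WWYG D=YOYR L=BYOG
Query 1: R[2] = Y
Query 2: B[3] = B
Query 3: U[2] = R
Query 4: B[0] = B
Query 5: B[2] = W
Query 6: D[1] = O

Answer: Y B R B W O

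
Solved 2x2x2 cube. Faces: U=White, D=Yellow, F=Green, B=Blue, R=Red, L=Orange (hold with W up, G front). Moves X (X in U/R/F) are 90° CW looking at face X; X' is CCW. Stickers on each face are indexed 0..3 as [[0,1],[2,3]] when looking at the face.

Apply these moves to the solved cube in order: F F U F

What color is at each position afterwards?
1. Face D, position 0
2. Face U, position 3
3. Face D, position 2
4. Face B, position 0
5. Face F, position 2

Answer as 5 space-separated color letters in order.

Answer: O G Y O G

Derivation:
After move 1 (F): F=GGGG U=WWOO R=WRWR D=RRYY L=OYOY
After move 2 (F): F=GGGG U=WWYY R=OROR D=WWYY L=OROR
After move 3 (U): U=YWYW F=ORGG R=BBOR B=ORBB L=GGOR
After move 4 (F): F=GOGR U=YWRG R=YBWR D=OBYY L=GWOW
Query 1: D[0] = O
Query 2: U[3] = G
Query 3: D[2] = Y
Query 4: B[0] = O
Query 5: F[2] = G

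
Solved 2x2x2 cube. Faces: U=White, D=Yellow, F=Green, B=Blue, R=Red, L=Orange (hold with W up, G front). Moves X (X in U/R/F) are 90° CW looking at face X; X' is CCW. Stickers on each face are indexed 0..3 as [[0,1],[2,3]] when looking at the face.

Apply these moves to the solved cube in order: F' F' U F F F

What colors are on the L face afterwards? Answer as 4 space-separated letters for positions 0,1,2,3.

After move 1 (F'): F=GGGG U=WWRR R=YRYR D=OOYY L=OWOW
After move 2 (F'): F=GGGG U=WWYY R=OROR D=WWYY L=OROR
After move 3 (U): U=YWYW F=ORGG R=BBOR B=ORBB L=GGOR
After move 4 (F): F=GOGR U=YWRG R=YBWR D=OBYY L=GWOW
After move 5 (F): F=GGRO U=YWWW R=RBGR D=WYYY L=GOOB
After move 6 (F): F=RGOG U=YWBO R=WBWR D=GRYY L=GWOY
Query: L face = GWOY

Answer: G W O Y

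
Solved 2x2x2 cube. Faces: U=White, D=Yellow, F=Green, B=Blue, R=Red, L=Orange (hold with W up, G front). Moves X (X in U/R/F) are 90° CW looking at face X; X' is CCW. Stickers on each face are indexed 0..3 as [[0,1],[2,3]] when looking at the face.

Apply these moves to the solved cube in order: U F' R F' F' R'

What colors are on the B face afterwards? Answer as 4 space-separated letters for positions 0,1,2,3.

After move 1 (U): U=WWWW F=RRGG R=BBRR B=OOBB L=GGOO
After move 2 (F'): F=RGRG U=WWBR R=YBYR D=GOYY L=GWOW
After move 3 (R): R=YYRB U=WGBG F=RORY D=GBYO B=ROWB
After move 4 (F'): F=OYRR U=WGYR R=BYGB D=WWYO L=GGOB
After move 5 (F'): F=YROR U=WGBG R=WYWB D=GBYO L=GROY
After move 6 (R'): R=YBWW U=WWBR F=YGOG D=GRYR B=OOBB
Query: B face = OOBB

Answer: O O B B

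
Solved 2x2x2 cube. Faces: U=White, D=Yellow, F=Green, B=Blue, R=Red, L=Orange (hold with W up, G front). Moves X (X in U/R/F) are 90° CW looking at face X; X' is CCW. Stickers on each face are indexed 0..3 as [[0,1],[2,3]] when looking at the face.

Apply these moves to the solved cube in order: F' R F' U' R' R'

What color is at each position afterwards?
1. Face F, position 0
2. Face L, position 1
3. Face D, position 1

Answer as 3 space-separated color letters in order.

After move 1 (F'): F=GGGG U=WWRR R=YRYR D=OOYY L=OWOW
After move 2 (R): R=YYRR U=WGRG F=GOGY D=OBYB B=RBWB
After move 3 (F'): F=OYGG U=WGYR R=BYOR D=WWYB L=OGOR
After move 4 (U'): U=GRWY F=OGGG R=OYOR B=BYWB L=RBOR
After move 5 (R'): R=YROO U=GWWB F=ORGY D=WGYG B=BYWB
After move 6 (R'): R=ROYO U=GWWB F=OWGB D=WRYY B=GYGB
Query 1: F[0] = O
Query 2: L[1] = B
Query 3: D[1] = R

Answer: O B R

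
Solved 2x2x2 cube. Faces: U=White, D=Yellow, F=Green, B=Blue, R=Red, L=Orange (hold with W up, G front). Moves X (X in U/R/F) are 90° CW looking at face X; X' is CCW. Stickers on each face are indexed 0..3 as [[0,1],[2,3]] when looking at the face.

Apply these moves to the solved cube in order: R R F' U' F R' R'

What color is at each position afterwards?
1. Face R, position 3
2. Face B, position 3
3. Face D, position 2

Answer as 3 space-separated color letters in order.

Answer: W B Y

Derivation:
After move 1 (R): R=RRRR U=WGWG F=GYGY D=YBYB B=WBWB
After move 2 (R): R=RRRR U=WYWY F=GBGB D=YWYW B=GBGB
After move 3 (F'): F=BBGG U=WYRR R=WRYR D=OOYW L=OYOW
After move 4 (U'): U=YRWR F=OYGG R=BBYR B=WRGB L=GBOW
After move 5 (F): F=GOGY U=YRWB R=WBRR D=YBYW L=GOOO
After move 6 (R'): R=BRWR U=YGWW F=GRGB D=YOYY B=WRBB
After move 7 (R'): R=RRBW U=YBWW F=GGGW D=YRYB B=YROB
Query 1: R[3] = W
Query 2: B[3] = B
Query 3: D[2] = Y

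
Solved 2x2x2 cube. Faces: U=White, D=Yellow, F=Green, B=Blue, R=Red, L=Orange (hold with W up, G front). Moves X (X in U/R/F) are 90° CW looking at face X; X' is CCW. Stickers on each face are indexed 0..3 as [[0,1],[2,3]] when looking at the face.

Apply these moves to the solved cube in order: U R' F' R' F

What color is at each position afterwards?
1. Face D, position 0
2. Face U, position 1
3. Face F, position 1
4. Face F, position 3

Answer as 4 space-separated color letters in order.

Answer: R Y W B

Derivation:
After move 1 (U): U=WWWW F=RRGG R=BBRR B=OOBB L=GGOO
After move 2 (R'): R=BRBR U=WBWO F=RWGW D=YRYG B=YOYB
After move 3 (F'): F=WWRG U=WBBB R=RRYR D=GOYG L=GOOW
After move 4 (R'): R=RRRY U=WYBY F=WBRB D=GWYG B=GOOB
After move 5 (F): F=RWBB U=WYWO R=BRYY D=RRYG L=GGOW
Query 1: D[0] = R
Query 2: U[1] = Y
Query 3: F[1] = W
Query 4: F[3] = B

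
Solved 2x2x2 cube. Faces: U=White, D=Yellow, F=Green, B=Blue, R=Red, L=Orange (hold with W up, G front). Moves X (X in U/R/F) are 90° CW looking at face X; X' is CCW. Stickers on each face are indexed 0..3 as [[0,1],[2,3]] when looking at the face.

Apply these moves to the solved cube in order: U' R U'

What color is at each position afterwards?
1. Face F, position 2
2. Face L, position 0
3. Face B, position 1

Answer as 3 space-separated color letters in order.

After move 1 (U'): U=WWWW F=OOGG R=GGRR B=RRBB L=BBOO
After move 2 (R): R=RGRG U=WOWG F=OYGY D=YBYR B=WRWB
After move 3 (U'): U=OGWW F=BBGY R=OYRG B=RGWB L=WROO
Query 1: F[2] = G
Query 2: L[0] = W
Query 3: B[1] = G

Answer: G W G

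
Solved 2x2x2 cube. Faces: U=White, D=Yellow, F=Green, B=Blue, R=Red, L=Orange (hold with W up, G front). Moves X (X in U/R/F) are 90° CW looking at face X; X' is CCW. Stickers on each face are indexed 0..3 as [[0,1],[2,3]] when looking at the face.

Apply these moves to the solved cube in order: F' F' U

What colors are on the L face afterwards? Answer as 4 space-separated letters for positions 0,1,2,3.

After move 1 (F'): F=GGGG U=WWRR R=YRYR D=OOYY L=OWOW
After move 2 (F'): F=GGGG U=WWYY R=OROR D=WWYY L=OROR
After move 3 (U): U=YWYW F=ORGG R=BBOR B=ORBB L=GGOR
Query: L face = GGOR

Answer: G G O R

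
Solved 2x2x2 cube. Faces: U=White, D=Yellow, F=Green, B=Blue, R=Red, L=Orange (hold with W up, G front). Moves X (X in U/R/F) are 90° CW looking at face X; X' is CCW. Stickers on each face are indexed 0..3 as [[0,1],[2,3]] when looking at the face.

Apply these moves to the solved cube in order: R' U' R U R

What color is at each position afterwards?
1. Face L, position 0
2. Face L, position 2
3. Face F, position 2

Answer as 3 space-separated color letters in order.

Answer: O O G

Derivation:
After move 1 (R'): R=RRRR U=WBWB F=GWGW D=YGYG B=YBYB
After move 2 (U'): U=BBWW F=OOGW R=GWRR B=RRYB L=YBOO
After move 3 (R): R=RGRW U=BOWW F=OGGG D=YYYR B=WRBB
After move 4 (U): U=WBWO F=RGGG R=WRRW B=YBBB L=OGOO
After move 5 (R): R=RWWR U=WGWG F=RYGR D=YBYY B=OBBB
Query 1: L[0] = O
Query 2: L[2] = O
Query 3: F[2] = G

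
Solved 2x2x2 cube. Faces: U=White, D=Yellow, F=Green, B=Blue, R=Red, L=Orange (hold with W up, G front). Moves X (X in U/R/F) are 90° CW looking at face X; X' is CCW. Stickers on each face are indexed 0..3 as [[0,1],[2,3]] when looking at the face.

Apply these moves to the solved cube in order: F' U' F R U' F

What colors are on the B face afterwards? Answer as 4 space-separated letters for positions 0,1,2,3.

Answer: R W R B

Derivation:
After move 1 (F'): F=GGGG U=WWRR R=YRYR D=OOYY L=OWOW
After move 2 (U'): U=WRWR F=OWGG R=GGYR B=YRBB L=BBOW
After move 3 (F): F=GOGW U=WRWB R=WGRR D=YGYY L=BOOO
After move 4 (R): R=RWRG U=WOWW F=GGGY D=YBYY B=BRRB
After move 5 (U'): U=OWWW F=BOGY R=GGRG B=RWRB L=BROO
After move 6 (F): F=GBYO U=OWOR R=WGWG D=RGYY L=BYOB
Query: B face = RWRB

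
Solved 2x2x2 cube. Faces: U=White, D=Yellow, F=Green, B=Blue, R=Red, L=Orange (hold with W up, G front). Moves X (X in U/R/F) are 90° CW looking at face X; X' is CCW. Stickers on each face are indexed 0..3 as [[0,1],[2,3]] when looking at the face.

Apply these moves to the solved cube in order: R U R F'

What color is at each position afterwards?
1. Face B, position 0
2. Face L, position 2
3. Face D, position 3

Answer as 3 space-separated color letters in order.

After move 1 (R): R=RRRR U=WGWG F=GYGY D=YBYB B=WBWB
After move 2 (U): U=WWGG F=RRGY R=WBRR B=OOWB L=GYOO
After move 3 (R): R=RWRB U=WRGY F=RBGB D=YWYO B=GOWB
After move 4 (F'): F=BBRG U=WRRR R=WWYB D=YOYO L=GYOG
Query 1: B[0] = G
Query 2: L[2] = O
Query 3: D[3] = O

Answer: G O O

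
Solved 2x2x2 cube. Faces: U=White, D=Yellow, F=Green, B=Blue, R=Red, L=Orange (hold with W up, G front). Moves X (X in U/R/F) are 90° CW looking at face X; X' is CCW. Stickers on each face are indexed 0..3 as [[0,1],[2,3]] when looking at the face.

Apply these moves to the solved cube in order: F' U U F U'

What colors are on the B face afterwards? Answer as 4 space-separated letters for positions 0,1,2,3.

After move 1 (F'): F=GGGG U=WWRR R=YRYR D=OOYY L=OWOW
After move 2 (U): U=RWRW F=YRGG R=BBYR B=OWBB L=GGOW
After move 3 (U): U=RRWW F=BBGG R=OWYR B=GGBB L=YROW
After move 4 (F): F=GBGB U=RRWR R=WWWR D=YOYY L=YOOO
After move 5 (U'): U=RRRW F=YOGB R=GBWR B=WWBB L=GGOO
Query: B face = WWBB

Answer: W W B B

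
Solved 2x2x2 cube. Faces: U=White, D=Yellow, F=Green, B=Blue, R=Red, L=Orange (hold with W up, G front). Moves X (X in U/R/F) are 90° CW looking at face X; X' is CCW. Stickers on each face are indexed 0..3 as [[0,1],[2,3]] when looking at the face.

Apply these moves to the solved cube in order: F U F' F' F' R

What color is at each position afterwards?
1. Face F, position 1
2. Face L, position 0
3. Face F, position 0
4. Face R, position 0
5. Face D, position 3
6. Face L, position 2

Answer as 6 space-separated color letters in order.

Answer: B G G W O O

Derivation:
After move 1 (F): F=GGGG U=WWOO R=WRWR D=RRYY L=OYOY
After move 2 (U): U=OWOW F=WRGG R=BBWR B=OYBB L=GGOY
After move 3 (F'): F=RGWG U=OWBW R=RBRR D=GYYY L=GWOO
After move 4 (F'): F=GGRW U=OWRR R=YBGR D=WOYY L=GWOB
After move 5 (F'): F=GWGR U=OWYG R=OBWR D=WBYY L=GROR
After move 6 (R): R=WORB U=OWYR F=GBGY D=WBYO B=GYWB
Query 1: F[1] = B
Query 2: L[0] = G
Query 3: F[0] = G
Query 4: R[0] = W
Query 5: D[3] = O
Query 6: L[2] = O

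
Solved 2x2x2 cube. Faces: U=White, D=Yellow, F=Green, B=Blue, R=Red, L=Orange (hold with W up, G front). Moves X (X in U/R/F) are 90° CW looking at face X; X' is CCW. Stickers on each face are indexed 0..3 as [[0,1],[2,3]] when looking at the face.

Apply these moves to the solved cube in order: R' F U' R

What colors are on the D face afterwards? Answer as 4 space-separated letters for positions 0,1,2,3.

After move 1 (R'): R=RRRR U=WBWB F=GWGW D=YGYG B=YBYB
After move 2 (F): F=GGWW U=WBOO R=WRBR D=RRYG L=OYOG
After move 3 (U'): U=BOWO F=OYWW R=GGBR B=WRYB L=YBOG
After move 4 (R): R=BGRG U=BYWW F=ORWG D=RYYW B=OROB
Query: D face = RYYW

Answer: R Y Y W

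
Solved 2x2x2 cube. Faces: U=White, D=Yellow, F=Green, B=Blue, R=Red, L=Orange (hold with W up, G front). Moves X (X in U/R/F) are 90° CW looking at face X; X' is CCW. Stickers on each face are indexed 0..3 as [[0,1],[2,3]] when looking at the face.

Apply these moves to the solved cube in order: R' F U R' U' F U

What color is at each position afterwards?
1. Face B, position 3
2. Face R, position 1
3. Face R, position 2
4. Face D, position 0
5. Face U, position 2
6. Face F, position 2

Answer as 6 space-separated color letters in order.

Answer: B R O Y Y B

Derivation:
After move 1 (R'): R=RRRR U=WBWB F=GWGW D=YGYG B=YBYB
After move 2 (F): F=GGWW U=WBOO R=WRBR D=RRYG L=OYOG
After move 3 (U): U=OWOB F=WRWW R=YBBR B=OYYB L=GGOG
After move 4 (R'): R=BRYB U=OYOO F=WWWB D=RRYW B=GYRB
After move 5 (U'): U=YOOO F=GGWB R=WWYB B=BRRB L=GYOG
After move 6 (F): F=WGBG U=YOGY R=OWOB D=YWYW L=GROR
After move 7 (U): U=GYYO F=OWBG R=BROB B=GRRB L=WGOR
Query 1: B[3] = B
Query 2: R[1] = R
Query 3: R[2] = O
Query 4: D[0] = Y
Query 5: U[2] = Y
Query 6: F[2] = B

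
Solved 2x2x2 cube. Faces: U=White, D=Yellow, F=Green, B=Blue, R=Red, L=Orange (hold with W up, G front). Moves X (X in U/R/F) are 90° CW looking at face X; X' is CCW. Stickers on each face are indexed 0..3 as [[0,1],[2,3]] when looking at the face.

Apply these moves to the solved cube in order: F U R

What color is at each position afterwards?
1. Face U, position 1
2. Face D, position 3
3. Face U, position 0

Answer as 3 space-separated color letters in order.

Answer: R O O

Derivation:
After move 1 (F): F=GGGG U=WWOO R=WRWR D=RRYY L=OYOY
After move 2 (U): U=OWOW F=WRGG R=BBWR B=OYBB L=GGOY
After move 3 (R): R=WBRB U=OROG F=WRGY D=RBYO B=WYWB
Query 1: U[1] = R
Query 2: D[3] = O
Query 3: U[0] = O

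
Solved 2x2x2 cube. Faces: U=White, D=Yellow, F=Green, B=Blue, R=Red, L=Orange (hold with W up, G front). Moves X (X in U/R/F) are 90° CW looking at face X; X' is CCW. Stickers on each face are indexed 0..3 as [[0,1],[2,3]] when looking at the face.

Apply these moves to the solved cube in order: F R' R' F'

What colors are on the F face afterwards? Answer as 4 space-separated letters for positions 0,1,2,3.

Answer: B B G G

Derivation:
After move 1 (F): F=GGGG U=WWOO R=WRWR D=RRYY L=OYOY
After move 2 (R'): R=RRWW U=WBOB F=GWGO D=RGYG B=YBRB
After move 3 (R'): R=RWRW U=WROY F=GBGB D=RWYO B=GBGB
After move 4 (F'): F=BBGG U=WRRR R=WWRW D=YYYO L=OYOO
Query: F face = BBGG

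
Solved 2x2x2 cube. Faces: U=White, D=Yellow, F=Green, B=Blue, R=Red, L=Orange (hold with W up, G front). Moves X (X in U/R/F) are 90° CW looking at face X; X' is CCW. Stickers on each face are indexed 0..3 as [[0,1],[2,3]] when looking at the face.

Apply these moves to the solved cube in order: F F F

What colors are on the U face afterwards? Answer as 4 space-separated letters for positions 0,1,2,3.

Answer: W W R R

Derivation:
After move 1 (F): F=GGGG U=WWOO R=WRWR D=RRYY L=OYOY
After move 2 (F): F=GGGG U=WWYY R=OROR D=WWYY L=OROR
After move 3 (F): F=GGGG U=WWRR R=YRYR D=OOYY L=OWOW
Query: U face = WWRR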